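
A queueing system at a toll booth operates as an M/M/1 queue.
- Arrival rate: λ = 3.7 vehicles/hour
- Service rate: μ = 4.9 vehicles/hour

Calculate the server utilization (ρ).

Server utilization: ρ = λ/μ
ρ = 3.7/4.9 = 0.7551
The server is busy 75.51% of the time.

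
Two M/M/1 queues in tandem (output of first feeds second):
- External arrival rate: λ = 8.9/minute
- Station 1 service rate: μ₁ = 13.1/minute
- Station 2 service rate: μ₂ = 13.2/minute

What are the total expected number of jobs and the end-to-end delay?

By Jackson's theorem, each station behaves as independent M/M/1.
Station 1: ρ₁ = 8.9/13.1 = 0.6794, L₁ = ρ₁/(1-ρ₁) = λ/(μ₁-λ) = 8.9/4.20 = 2.1190
Station 2: ρ₂ = 8.9/13.2 = 0.6742, L₂ = ρ₂/(1-ρ₂) = λ/(μ₂-λ) = 8.9/4.30 = 2.0698
Total: L = L₁ + L₂ = 2.1190 + 2.0698 = 4.1888
W = L/λ = 4.1888/8.9 = 0.4707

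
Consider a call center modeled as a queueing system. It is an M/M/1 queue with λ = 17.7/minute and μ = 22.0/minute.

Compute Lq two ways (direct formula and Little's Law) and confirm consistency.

Method 1 (direct): Lq = λ²/(μ(μ-λ)) = 313.29/(22.0 × 4.30) = 3.3117

Method 2 (Little's Law):
W = 1/(μ-λ) = 1/4.30 = 0.23256
Wq = W - 1/μ = 0.23256 - 0.045455 = 0.1871
Lq = λWq = 17.7 × 0.1871 = 3.3117 ✔ (matches Method 1)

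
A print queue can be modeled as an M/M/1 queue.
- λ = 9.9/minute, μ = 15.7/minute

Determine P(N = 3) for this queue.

ρ = λ/μ = 9.9/15.7 = 0.6306
P(n) = (1-ρ)ρⁿ
P(3) = (1-0.6306) × 0.6306^3
P(3) = 0.36940 × 0.25076
P(3) = 0.09263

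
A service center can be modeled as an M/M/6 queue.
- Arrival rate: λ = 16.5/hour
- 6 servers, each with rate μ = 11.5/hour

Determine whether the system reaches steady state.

Stability requires ρ = λ/(cμ) < 1
ρ = 16.5/(6 × 11.5) = 16.5/69.00 = 0.2391
Since 0.2391 < 1, the system is STABLE.
The servers are busy 23.91% of the time.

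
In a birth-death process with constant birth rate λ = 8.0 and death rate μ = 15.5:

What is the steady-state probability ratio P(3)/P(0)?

For constant rates: P(n)/P(0) = (λ/μ)^n
P(3)/P(0) = (8.0/15.5)^3 = 0.5161^3 = 0.1375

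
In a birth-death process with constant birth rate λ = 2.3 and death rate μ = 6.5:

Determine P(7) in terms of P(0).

For constant rates: P(n)/P(0) = (λ/μ)^n
P(7)/P(0) = (2.3/6.5)^7 = 0.353846^7 = 0.0006945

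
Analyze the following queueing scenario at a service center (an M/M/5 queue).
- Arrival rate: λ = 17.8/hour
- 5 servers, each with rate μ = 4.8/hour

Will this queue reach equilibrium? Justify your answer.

Stability requires ρ = λ/(cμ) < 1
ρ = 17.8/(5 × 4.8) = 17.8/24.00 = 0.7417
Since 0.7417 < 1, the system is STABLE.
The servers are busy 74.17% of the time.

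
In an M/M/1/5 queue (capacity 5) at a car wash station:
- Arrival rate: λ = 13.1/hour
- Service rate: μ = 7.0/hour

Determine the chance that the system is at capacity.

ρ = λ/μ = 13.1/7.0 = 1.87143
P₀ = (1-ρ)/(1-ρ^(K+1)) = (1-1.87143)/(1-1.87143^6) = -0.8714/-41.9577 = 0.02077
P_K = P₀×ρ^K = 0.020769 × 1.87143^5 = 0.020769 × 22.9545 = 0.4767
Blocking probability = 47.67%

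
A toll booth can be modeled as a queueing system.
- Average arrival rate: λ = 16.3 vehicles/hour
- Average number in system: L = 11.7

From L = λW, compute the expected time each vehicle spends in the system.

Little's Law: L = λW, so W = L/λ
W = 11.7/16.3 = 0.7178 hours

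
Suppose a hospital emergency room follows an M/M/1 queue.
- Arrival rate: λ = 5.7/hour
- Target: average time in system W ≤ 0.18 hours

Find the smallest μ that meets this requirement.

For M/M/1: W = 1/(μ-λ)
Need W ≤ 0.18, so 1/(μ-λ) ≤ 0.18
μ - λ ≥ 1/0.18 = 5.5556
μ ≥ 5.7 + 5.5556 = 11.2556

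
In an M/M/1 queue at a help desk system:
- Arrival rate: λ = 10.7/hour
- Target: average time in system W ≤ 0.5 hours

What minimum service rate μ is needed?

For M/M/1: W = 1/(μ-λ)
Need W ≤ 0.5, so 1/(μ-λ) ≤ 0.5
μ - λ ≥ 1/0.5 = 2.0000
μ ≥ 10.7 + 2.0000 = 12.7000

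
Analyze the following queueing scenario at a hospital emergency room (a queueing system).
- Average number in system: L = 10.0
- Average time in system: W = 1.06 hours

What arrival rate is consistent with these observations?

Little's Law: L = λW, so λ = L/W
λ = 10.0/1.06 = 9.4340 patients/hour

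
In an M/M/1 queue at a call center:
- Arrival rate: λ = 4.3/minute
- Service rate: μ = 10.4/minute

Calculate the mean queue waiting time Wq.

First, compute utilization: ρ = λ/μ = 4.3/10.4 = 0.4135
For M/M/1: Wq = λ/(μ(μ-λ))
Wq = 4.3/(10.4 × (10.4-4.3))
Wq = 4.3/(10.4 × 6.10)
Wq = 0.06778 minutes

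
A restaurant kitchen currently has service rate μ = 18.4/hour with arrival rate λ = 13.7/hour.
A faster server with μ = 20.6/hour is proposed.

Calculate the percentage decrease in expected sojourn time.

System 1: ρ₁ = 13.7/18.4 = 0.7446, W₁ = 1/(18.4-13.7) = 0.21277
System 2: ρ₂ = 13.7/20.6 = 0.6650, W₂ = 1/(20.6-13.7) = 0.14493
Improvement: (W₁-W₂)/W₁ = (0.21277-0.14493)/0.21277 = 31.88%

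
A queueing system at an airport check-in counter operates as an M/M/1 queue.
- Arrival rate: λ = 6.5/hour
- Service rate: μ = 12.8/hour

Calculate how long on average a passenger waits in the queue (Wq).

First, compute utilization: ρ = λ/μ = 6.5/12.8 = 0.5078
For M/M/1: Wq = λ/(μ(μ-λ))
Wq = 6.5/(12.8 × (12.8-6.5))
Wq = 6.5/(12.8 × 6.30)
Wq = 0.08061 hours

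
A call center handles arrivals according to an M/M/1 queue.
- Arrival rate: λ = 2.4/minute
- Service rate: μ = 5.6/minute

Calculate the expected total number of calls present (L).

ρ = λ/μ = 2.4/5.6 = 0.4286
For M/M/1: L = λ/(μ-λ)
L = 2.4/(5.6-2.4) = 2.4/3.20
L = 0.7500 calls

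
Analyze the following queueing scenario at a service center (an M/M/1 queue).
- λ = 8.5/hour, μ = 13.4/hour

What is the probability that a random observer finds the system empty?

ρ = λ/μ = 8.5/13.4 = 0.6343
P(0) = 1 - ρ = 1 - 0.6343 = 0.3657
The server is idle 36.57% of the time.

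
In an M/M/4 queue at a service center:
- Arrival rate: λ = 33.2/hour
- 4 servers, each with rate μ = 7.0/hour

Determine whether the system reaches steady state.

Stability requires ρ = λ/(cμ) < 1
ρ = 33.2/(4 × 7.0) = 33.2/28.00 = 1.1857
Since 1.1857 ≥ 1, the system is UNSTABLE.
Need c > λ/μ = 33.2/7.0 = 4.74.
Minimum servers needed: c = 5.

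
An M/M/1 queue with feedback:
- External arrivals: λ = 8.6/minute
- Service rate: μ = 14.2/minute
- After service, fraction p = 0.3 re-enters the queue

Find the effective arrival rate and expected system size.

Effective arrival rate: λ_eff = λ/(1-p) = 8.6/(1-0.3) = 8.6/0.70 = 12.28571
ρ = λ_eff/μ = 12.28571/14.2 = 0.865191
L = ρ/(1-ρ) = 0.865191/(1-0.865191) = 6.4179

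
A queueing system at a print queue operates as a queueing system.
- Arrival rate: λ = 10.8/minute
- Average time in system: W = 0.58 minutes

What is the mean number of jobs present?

Little's Law: L = λW
L = 10.8 × 0.58 = 6.2640 jobs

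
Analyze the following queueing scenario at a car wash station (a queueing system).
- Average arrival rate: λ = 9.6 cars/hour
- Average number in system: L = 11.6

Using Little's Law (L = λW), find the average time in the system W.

Little's Law: L = λW, so W = L/λ
W = 11.6/9.6 = 1.2083 hours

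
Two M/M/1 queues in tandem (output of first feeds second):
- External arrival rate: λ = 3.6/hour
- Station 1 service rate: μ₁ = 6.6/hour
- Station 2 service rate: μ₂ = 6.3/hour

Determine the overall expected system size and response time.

By Jackson's theorem, each station behaves as independent M/M/1.
Station 1: ρ₁ = 3.6/6.6 = 0.5455, L₁ = ρ₁/(1-ρ₁) = λ/(μ₁-λ) = 3.6/3.00 = 1.2000
Station 2: ρ₂ = 3.6/6.3 = 0.5714, L₂ = ρ₂/(1-ρ₂) = λ/(μ₂-λ) = 3.6/2.70 = 1.3333
Total: L = L₁ + L₂ = 1.2000 + 1.3333 = 2.5333
W = L/λ = 2.5333/3.6 = 0.7037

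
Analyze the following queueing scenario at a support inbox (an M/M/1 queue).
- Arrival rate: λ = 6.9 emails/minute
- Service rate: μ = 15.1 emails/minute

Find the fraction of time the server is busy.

Server utilization: ρ = λ/μ
ρ = 6.9/15.1 = 0.4570
The server is busy 45.70% of the time.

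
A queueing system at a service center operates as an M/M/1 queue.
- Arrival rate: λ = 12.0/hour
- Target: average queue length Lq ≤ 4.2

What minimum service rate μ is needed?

For M/M/1: Lq = λ²/(μ(μ-λ))
Need Lq ≤ 4.2, i.e. μ(μ-λ) ≥ λ²/4.2
μ² - 12.0μ - 144.00/4.2 ≥ 0  →  μ² - 12.0μ - 34.285714 ≥ 0
Quadratic formula (positive root): μ = [λ + √(λ² + 4×34.285714)]/2
Discriminant: 144.00 + 4×34.285714 = 281.1429, √281.1429 = 16.76732
μ ≥ (12.0 + 16.76732)/2 = 14.3837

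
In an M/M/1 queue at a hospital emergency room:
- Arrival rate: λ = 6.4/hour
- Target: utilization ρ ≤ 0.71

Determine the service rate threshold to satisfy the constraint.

ρ = λ/μ, so μ = λ/ρ
μ ≥ 6.4/0.71 = 9.0141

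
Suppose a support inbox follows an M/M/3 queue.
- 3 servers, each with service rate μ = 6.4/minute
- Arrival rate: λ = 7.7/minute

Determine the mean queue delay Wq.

Traffic intensity: ρ = λ/(cμ) = 7.7/(3×6.4) = 0.4010
Since ρ = 0.4010 < 1, system is stable.
Offered load a = λ/μ = cρ = 7.7/6.4 = 1.2031
P₀ = [ Σₙ₌₀^2 aⁿ/n! + a^3/(3!(1-ρ)) ]⁻¹
Σ = a^0/0! + a^1/1! + a^2/2! = 1.0000 + 1.2031 + 0.7238 = 2.9269
a^3/(3!(1-ρ)) = 1.7415/(6 × 0.5990) = 0.4846
P₀ = 1/(2.9269 + 0.4846) = 0.2931
Lq = P₀·a^3·ρ / (3!(1-ρ)²) = 0.29313 × 1.7415 × 0.40104 / (6 × 0.35875) = 0.09511
Wq = Lq/λ = 0.09511/7.7 = 0.01235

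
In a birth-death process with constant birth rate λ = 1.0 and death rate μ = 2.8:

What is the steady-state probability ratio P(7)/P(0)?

For constant rates: P(n)/P(0) = (λ/μ)^n
P(7)/P(0) = (1.0/2.8)^7 = 0.35714^7 = 0.0007411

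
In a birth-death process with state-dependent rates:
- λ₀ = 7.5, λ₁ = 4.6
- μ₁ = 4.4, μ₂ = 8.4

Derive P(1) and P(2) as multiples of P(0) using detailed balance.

Balance equations:
State 0: λ₀P₀ = μ₁P₁ → P₁ = (λ₀/μ₁)P₀ = (7.5/4.4)P₀ = 1.7045P₀
State 1: P₂ = (λ₀λ₁)/(μ₁μ₂)P₀ = (7.5×4.6)/(4.4×8.4)P₀ = 0.9334P₀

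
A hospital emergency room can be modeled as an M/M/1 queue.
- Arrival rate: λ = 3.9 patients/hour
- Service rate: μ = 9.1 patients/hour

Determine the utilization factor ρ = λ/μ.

Server utilization: ρ = λ/μ
ρ = 3.9/9.1 = 0.4286
The server is busy 42.86% of the time.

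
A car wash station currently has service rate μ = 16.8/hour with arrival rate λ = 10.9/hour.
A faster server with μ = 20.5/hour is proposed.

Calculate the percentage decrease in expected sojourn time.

System 1: ρ₁ = 10.9/16.8 = 0.6488, W₁ = 1/(16.8-10.9) = 0.16949
System 2: ρ₂ = 10.9/20.5 = 0.5317, W₂ = 1/(20.5-10.9) = 0.10417
Improvement: (W₁-W₂)/W₁ = (0.16949-0.10417)/0.16949 = 38.54%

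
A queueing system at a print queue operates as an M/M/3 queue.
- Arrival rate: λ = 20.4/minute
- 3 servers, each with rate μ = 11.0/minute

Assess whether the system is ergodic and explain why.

Stability requires ρ = λ/(cμ) < 1
ρ = 20.4/(3 × 11.0) = 20.4/33.00 = 0.6182
Since 0.6182 < 1, the system is STABLE.
The servers are busy 61.82% of the time.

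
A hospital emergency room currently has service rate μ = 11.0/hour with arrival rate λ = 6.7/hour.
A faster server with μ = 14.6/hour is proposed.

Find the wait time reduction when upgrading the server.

System 1: ρ₁ = 6.7/11.0 = 0.6091, W₁ = 1/(11.0-6.7) = 0.2326
System 2: ρ₂ = 6.7/14.6 = 0.4589, W₂ = 1/(14.6-6.7) = 0.1266
Improvement: (W₁-W₂)/W₁ = (0.2326-0.1266)/0.2326 = 45.57%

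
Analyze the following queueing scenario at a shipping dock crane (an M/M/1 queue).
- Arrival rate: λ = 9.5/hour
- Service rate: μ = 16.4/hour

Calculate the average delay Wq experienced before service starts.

First, compute utilization: ρ = λ/μ = 9.5/16.4 = 0.5793
For M/M/1: Wq = λ/(μ(μ-λ))
Wq = 9.5/(16.4 × (16.4-9.5))
Wq = 9.5/(16.4 × 6.90)
Wq = 0.08395 hours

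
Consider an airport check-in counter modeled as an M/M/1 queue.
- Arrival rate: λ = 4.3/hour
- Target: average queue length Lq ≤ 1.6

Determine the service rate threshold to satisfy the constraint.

For M/M/1: Lq = λ²/(μ(μ-λ))
Need Lq ≤ 1.6, i.e. μ(μ-λ) ≥ λ²/1.6
μ² - 4.3μ - 18.49/1.6 ≥ 0  →  μ² - 4.3μ - 11.55625 ≥ 0
Quadratic formula (positive root): μ = [λ + √(λ² + 4×11.55625)]/2
Discriminant: 18.49 + 4×11.55625 = 64.7150, √64.7150 = 8.0446
μ ≥ (4.3 + 8.0446)/2 = 6.1723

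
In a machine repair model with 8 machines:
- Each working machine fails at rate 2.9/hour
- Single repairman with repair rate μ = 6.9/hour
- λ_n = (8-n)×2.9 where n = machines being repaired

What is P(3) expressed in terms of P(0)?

P(3)/P(0) = ∏_{i=0}^{3-1} λ_i/μ_{i+1}
= (8-0)×2.9/6.9 × (8-1)×2.9/6.9 × (8-2)×2.9/6.9
= 24.9451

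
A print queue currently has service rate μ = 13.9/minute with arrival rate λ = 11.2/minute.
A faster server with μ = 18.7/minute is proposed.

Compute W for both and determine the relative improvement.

System 1: ρ₁ = 11.2/13.9 = 0.8058, W₁ = 1/(13.9-11.2) = 0.37037
System 2: ρ₂ = 11.2/18.7 = 0.5989, W₂ = 1/(18.7-11.2) = 0.13333
Improvement: (W₁-W₂)/W₁ = (0.37037-0.13333)/0.37037 = 64.00%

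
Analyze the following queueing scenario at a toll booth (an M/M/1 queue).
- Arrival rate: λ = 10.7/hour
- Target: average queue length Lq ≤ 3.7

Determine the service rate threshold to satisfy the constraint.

For M/M/1: Lq = λ²/(μ(μ-λ))
Need Lq ≤ 3.7, i.e. μ(μ-λ) ≥ λ²/3.7
μ² - 10.7μ - 114.49/3.7 ≥ 0  →  μ² - 10.7μ - 30.94324 ≥ 0
Quadratic formula (positive root): μ = [λ + √(λ² + 4×30.94324)]/2
Discriminant: 114.49 + 4×30.94324 = 238.2630, √238.2630 = 15.4358
μ ≥ (10.7 + 15.4358)/2 = 13.0679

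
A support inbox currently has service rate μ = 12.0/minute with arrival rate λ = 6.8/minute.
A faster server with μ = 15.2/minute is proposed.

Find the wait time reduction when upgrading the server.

System 1: ρ₁ = 6.8/12.0 = 0.5667, W₁ = 1/(12.0-6.8) = 0.192308
System 2: ρ₂ = 6.8/15.2 = 0.4474, W₂ = 1/(15.2-6.8) = 0.119048
Improvement: (W₁-W₂)/W₁ = (0.192308-0.119048)/0.192308 = 38.10%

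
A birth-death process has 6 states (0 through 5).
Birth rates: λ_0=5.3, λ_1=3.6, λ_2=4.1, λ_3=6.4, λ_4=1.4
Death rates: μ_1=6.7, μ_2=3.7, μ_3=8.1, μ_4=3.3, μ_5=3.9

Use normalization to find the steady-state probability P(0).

Ratios P(n)/P(0) = (λ₀···λₙ₋₁)/(μ₁···μₙ):
P(1)/P(0) = (5.3)/(6.7) = 0.7910
P(2)/P(0) = (5.3×3.6)/(6.7×3.7) = 0.7697
P(3)/P(0) = (5.3×3.6×4.1)/(6.7×3.7×8.1) = 0.3896
P(4)/P(0) = (5.3×3.6×4.1×6.4)/(6.7×3.7×8.1×3.3) = 0.7556
P(5)/P(0) = (5.3×3.6×4.1×6.4×1.4)/(6.7×3.7×8.1×3.3×3.9) = 0.2712

Normalization: ∑ P(n) = 1
P(0) × (1.0000 + 0.7910 + 0.7697 + 0.3896 + 0.7556 + 0.2712) = 1
P(0) × 3.9771 = 1
P(0) = 1/3.9771 = 0.2514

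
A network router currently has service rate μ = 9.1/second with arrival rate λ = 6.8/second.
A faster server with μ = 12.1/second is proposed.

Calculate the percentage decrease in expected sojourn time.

System 1: ρ₁ = 6.8/9.1 = 0.7473, W₁ = 1/(9.1-6.8) = 0.4348
System 2: ρ₂ = 6.8/12.1 = 0.5620, W₂ = 1/(12.1-6.8) = 0.1887
Improvement: (W₁-W₂)/W₁ = (0.4348-0.1887)/0.4348 = 56.60%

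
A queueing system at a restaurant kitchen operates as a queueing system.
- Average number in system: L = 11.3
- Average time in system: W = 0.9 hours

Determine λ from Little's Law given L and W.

Little's Law: L = λW, so λ = L/W
λ = 11.3/0.9 = 12.5556 orders/hour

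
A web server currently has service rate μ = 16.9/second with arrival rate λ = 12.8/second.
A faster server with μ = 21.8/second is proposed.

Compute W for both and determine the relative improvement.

System 1: ρ₁ = 12.8/16.9 = 0.7574, W₁ = 1/(16.9-12.8) = 0.24390
System 2: ρ₂ = 12.8/21.8 = 0.5872, W₂ = 1/(21.8-12.8) = 0.11111
Improvement: (W₁-W₂)/W₁ = (0.24390-0.11111)/0.24390 = 54.44%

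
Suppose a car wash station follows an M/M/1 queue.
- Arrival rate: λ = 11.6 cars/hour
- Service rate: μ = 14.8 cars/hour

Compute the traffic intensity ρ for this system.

Server utilization: ρ = λ/μ
ρ = 11.6/14.8 = 0.7838
The server is busy 78.38% of the time.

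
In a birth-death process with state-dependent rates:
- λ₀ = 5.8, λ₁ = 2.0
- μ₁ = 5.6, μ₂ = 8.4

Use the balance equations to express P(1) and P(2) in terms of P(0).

Balance equations:
State 0: λ₀P₀ = μ₁P₁ → P₁ = (λ₀/μ₁)P₀ = (5.8/5.6)P₀ = 1.0357P₀
State 1: P₂ = (λ₀λ₁)/(μ₁μ₂)P₀ = (5.8×2.0)/(5.6×8.4)P₀ = 0.2466P₀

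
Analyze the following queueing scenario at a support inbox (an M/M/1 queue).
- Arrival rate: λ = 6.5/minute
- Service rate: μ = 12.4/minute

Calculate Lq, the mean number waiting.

ρ = λ/μ = 6.5/12.4 = 0.5242
For M/M/1: Lq = λ²/(μ(μ-λ))
Lq = 42.25/(12.4 × 5.90)
Lq = 0.5775 emails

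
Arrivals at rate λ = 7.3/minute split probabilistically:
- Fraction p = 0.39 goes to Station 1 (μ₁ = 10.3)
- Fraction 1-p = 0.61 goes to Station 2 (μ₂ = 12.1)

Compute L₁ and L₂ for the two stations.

Effective rates: λ₁ = 7.3×0.39 = 2.847, λ₂ = 7.3×0.61 = 4.453
Station 1: ρ₁ = 2.847/10.3 = 0.2764, L₁ = ρ₁/(1-ρ₁) = 0.2764/(1-0.2764) = 0.3820
Station 2: ρ₂ = 4.453/12.1 = 0.3680, L₂ = ρ₂/(1-ρ₂) = 0.3680/(1-0.3680) = 0.5823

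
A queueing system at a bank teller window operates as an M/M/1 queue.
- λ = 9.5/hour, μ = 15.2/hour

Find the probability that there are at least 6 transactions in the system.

ρ = λ/μ = 9.5/15.2 = 0.6250
P(N ≥ n) = ρⁿ
P(N ≥ 6) = 0.6250^6
P(N ≥ 6) = 0.05960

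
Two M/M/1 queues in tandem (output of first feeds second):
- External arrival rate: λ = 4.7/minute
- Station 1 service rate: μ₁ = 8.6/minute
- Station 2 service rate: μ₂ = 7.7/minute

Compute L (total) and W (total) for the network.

By Jackson's theorem, each station behaves as independent M/M/1.
Station 1: ρ₁ = 4.7/8.6 = 0.5465, L₁ = ρ₁/(1-ρ₁) = λ/(μ₁-λ) = 4.7/3.90 = 1.2051
Station 2: ρ₂ = 4.7/7.7 = 0.6104, L₂ = ρ₂/(1-ρ₂) = λ/(μ₂-λ) = 4.7/3.00 = 1.5667
Total: L = L₁ + L₂ = 1.2051 + 1.5667 = 2.7718
W = L/λ = 2.7718/4.7 = 0.5897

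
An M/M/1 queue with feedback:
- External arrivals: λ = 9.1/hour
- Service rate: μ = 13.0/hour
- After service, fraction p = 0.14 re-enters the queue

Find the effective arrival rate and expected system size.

Effective arrival rate: λ_eff = λ/(1-p) = 9.1/(1-0.14) = 9.1/0.86 = 10.581395
ρ = λ_eff/μ = 10.581395/13.0 = 0.813953
L = ρ/(1-ρ) = 0.813953/(1-0.813953) = 4.3750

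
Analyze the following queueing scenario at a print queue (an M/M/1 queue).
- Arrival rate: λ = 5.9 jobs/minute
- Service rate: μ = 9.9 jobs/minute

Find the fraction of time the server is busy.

Server utilization: ρ = λ/μ
ρ = 5.9/9.9 = 0.5960
The server is busy 59.60% of the time.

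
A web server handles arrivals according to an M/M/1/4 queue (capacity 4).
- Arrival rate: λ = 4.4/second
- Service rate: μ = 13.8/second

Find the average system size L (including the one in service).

ρ = λ/μ = 4.4/13.8 = 0.31884
P₀ = (1-ρ)/(1-ρ^(K+1)) = (1-0.31884)/(1-0.31884^5) = 0.68116/0.99670 = 0.6834
P_K = P₀×ρ^K = 0.68341 × 0.31884^4 = 0.68341 × 0.010335 = 0.007063
L = ρ[1 - (K+1)ρ^K + Kρ^(K+1)] / [(1-ρ)(1-ρ^(K+1))]
L = 0.31884 × (1 - 5×0.01033 + 4×0.003295) / ((1 - 0.31884) × (1 - 0.003295)) = 0.4516 requests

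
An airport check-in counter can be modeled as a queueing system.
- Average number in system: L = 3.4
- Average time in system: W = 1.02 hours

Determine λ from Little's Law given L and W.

Little's Law: L = λW, so λ = L/W
λ = 3.4/1.02 = 3.3333 passengers/hour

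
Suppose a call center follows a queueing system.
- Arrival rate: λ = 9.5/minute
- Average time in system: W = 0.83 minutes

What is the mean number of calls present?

Little's Law: L = λW
L = 9.5 × 0.83 = 7.8850 calls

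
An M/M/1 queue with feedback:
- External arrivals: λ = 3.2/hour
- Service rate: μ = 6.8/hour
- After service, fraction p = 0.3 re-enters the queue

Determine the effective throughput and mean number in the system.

Effective arrival rate: λ_eff = λ/(1-p) = 3.2/(1-0.3) = 3.2/0.70 = 4.57143
ρ = λ_eff/μ = 4.57143/6.8 = 0.67227
L = ρ/(1-ρ) = 0.67227/(1-0.67227) = 2.0513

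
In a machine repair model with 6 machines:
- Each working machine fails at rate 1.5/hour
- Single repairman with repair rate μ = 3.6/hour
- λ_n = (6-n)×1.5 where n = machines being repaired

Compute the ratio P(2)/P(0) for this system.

P(2)/P(0) = ∏_{i=0}^{2-1} λ_i/μ_{i+1}
= (6-0)×1.5/3.6 × (6-1)×1.5/3.6
= 5.2083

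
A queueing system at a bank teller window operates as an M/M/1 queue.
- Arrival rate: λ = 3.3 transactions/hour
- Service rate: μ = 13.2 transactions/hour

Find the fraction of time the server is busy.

Server utilization: ρ = λ/μ
ρ = 3.3/13.2 = 0.2500
The server is busy 25.00% of the time.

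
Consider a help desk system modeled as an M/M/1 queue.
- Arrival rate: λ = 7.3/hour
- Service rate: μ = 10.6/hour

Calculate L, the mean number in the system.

ρ = λ/μ = 7.3/10.6 = 0.6887
For M/M/1: L = λ/(μ-λ)
L = 7.3/(10.6-7.3) = 7.3/3.30
L = 2.2121 tickets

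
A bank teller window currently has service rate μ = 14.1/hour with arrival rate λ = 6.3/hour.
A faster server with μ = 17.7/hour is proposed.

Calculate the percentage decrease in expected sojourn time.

System 1: ρ₁ = 6.3/14.1 = 0.4468, W₁ = 1/(14.1-6.3) = 0.1282
System 2: ρ₂ = 6.3/17.7 = 0.3559, W₂ = 1/(17.7-6.3) = 0.08772
Improvement: (W₁-W₂)/W₁ = (0.1282-0.08772)/0.1282 = 31.58%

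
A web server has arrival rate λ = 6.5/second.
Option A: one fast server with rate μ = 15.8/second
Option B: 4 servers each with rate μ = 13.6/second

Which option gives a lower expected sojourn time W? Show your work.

Option A: single server μ = 15.8 (M/M/1)
  ρ_A = 6.5/15.8 = 0.4114
  W_A = 1/(μ-λ) = 1/(15.8-6.5) = 1/9.30 = 0.1075

Option B: 4 servers μ = 13.6 (M/M/4)
  ρ_B = λ/(cμ) = 6.5/(4×13.6) = 0.1195
  Offered load a = λ/μ = cρ = 6.5/13.6 = 0.4779
  P₀ = [ Σₙ₌₀^3 aⁿ/n! + a^4/(4!(1-ρ)) ]⁻¹
  Σ = a^0/0! + a^1/1! + a^2/2! + a^3/3! = 1.00000 + 0.477941 + 0.114214 + 0.0181958 = 1.6104
  a^4/(4!(1-ρ)) = 0.05218/(24 × 0.8805) = 0.002469
  P₀ = 1/(1.6104 + 0.002469) = 0.6200
  Lq = P₀·a^4·ρ / (4!(1-ρ)²) = 0.6200 × 0.05218 × 0.1195 / (24 × 0.7753) = 0.0002078
  Wq_B = Lq/λ = 0.00020775/6.5 = 0.00003196
  W_B = Wq_B + 1/μ = 0.00003196 + 0.07353 = 0.07356

Since W_B = 0.07356 < W_A = 0.1075, Option B (multiple servers) has the shorter time in system.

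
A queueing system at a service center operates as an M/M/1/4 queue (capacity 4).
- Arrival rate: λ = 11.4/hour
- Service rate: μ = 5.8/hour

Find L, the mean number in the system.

ρ = λ/μ = 11.4/5.8 = 1.9655
P₀ = (1-ρ)/(1-ρ^(K+1)) = (1-1.9655)/(1-1.9655^5) = -0.9655/-28.3336 = 0.03408
P_K = P₀×ρ^K = 0.03408 × 1.9655^4 = 0.03408 × 14.9242 = 0.5086
L = ρ[1 - (K+1)ρ^K + Kρ^(K+1)] / [(1-ρ)(1-ρ^(K+1))]
L = 1.9655 × (1 - 5×14.92424 + 4×29.33359) / ((1 - 1.9655) × (1 - 29.33359)) = 3.1407 customers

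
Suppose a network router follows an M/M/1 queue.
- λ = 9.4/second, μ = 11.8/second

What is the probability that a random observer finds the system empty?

ρ = λ/μ = 9.4/11.8 = 0.7966
P(0) = 1 - ρ = 1 - 0.7966 = 0.2034
The server is idle 20.34% of the time.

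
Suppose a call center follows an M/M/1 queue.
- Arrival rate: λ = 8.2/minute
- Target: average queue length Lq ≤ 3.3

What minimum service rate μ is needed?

For M/M/1: Lq = λ²/(μ(μ-λ))
Need Lq ≤ 3.3, i.e. μ(μ-λ) ≥ λ²/3.3
μ² - 8.2μ - 67.24/3.3 ≥ 0  →  μ² - 8.2μ - 20.37576 ≥ 0
Quadratic formula (positive root): μ = [λ + √(λ² + 4×20.37576)]/2
Discriminant: 67.24 + 4×20.37576 = 148.7430, √148.7430 = 12.1960
μ ≥ (8.2 + 12.1960)/2 = 10.1980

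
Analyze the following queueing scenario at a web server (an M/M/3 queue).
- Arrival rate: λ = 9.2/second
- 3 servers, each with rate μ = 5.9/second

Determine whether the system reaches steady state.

Stability requires ρ = λ/(cμ) < 1
ρ = 9.2/(3 × 5.9) = 9.2/17.70 = 0.5198
Since 0.5198 < 1, the system is STABLE.
The servers are busy 51.98% of the time.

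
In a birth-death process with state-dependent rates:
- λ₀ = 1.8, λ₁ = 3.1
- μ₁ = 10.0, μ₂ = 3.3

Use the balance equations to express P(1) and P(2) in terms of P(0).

Balance equations:
State 0: λ₀P₀ = μ₁P₁ → P₁ = (λ₀/μ₁)P₀ = (1.8/10.0)P₀ = 0.1800P₀
State 1: P₂ = (λ₀λ₁)/(μ₁μ₂)P₀ = (1.8×3.1)/(10.0×3.3)P₀ = 0.1691P₀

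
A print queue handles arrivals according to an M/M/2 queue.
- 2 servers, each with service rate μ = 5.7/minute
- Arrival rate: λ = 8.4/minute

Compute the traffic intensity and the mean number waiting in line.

Traffic intensity: ρ = λ/(cμ) = 8.4/(2×5.7) = 0.7368
Since ρ = 0.7368 < 1, system is stable.
Offered load a = λ/μ = cρ = 8.4/5.7 = 1.4737
P₀ = [ Σₙ₌₀^1 aⁿ/n! + a^2/(2!(1-ρ)) ]⁻¹
Σ = a^0/0! + a^1/1! = 1.0000 + 1.4737 = 2.4737
a^2/(2!(1-ρ)) = 2.17175/(2 × 0.263158) = 4.1263
P₀ = 1/(2.4737 + 4.1263) = 0.1515
Lq = P₀·a^2·ρ / (2!(1-ρ)²) = 0.15152 × 2.1717 × 0.73684 / (2 × 0.069252) = 1.7506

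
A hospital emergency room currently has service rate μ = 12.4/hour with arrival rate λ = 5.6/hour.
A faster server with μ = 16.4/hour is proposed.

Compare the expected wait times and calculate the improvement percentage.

System 1: ρ₁ = 5.6/12.4 = 0.4516, W₁ = 1/(12.4-5.6) = 0.14706
System 2: ρ₂ = 5.6/16.4 = 0.3415, W₂ = 1/(16.4-5.6) = 0.092593
Improvement: (W₁-W₂)/W₁ = (0.14706-0.092593)/0.14706 = 37.04%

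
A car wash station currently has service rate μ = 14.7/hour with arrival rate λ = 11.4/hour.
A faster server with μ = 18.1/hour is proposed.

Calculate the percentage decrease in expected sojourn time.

System 1: ρ₁ = 11.4/14.7 = 0.7755, W₁ = 1/(14.7-11.4) = 0.30303
System 2: ρ₂ = 11.4/18.1 = 0.6298, W₂ = 1/(18.1-11.4) = 0.14925
Improvement: (W₁-W₂)/W₁ = (0.30303-0.14925)/0.30303 = 50.75%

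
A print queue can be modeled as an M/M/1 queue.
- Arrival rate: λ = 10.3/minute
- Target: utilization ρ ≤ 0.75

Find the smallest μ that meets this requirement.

ρ = λ/μ, so μ = λ/ρ
μ ≥ 10.3/0.75 = 13.7333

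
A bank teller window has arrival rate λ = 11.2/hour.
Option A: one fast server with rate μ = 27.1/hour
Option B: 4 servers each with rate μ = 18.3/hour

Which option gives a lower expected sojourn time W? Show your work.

Option A: single server μ = 27.1 (M/M/1)
  ρ_A = 11.2/27.1 = 0.4133
  W_A = 1/(μ-λ) = 1/(27.1-11.2) = 1/15.90 = 0.06289

Option B: 4 servers μ = 18.3 (M/M/4)
  ρ_B = λ/(cμ) = 11.2/(4×18.3) = 0.1530
  Offered load a = λ/μ = cρ = 11.2/18.3 = 0.6120
  P₀ = [ Σₙ₌₀^3 aⁿ/n! + a^4/(4!(1-ρ)) ]⁻¹
  Σ = a^0/0! + a^1/1! + a^2/2! + a^3/3! = 1.0000 + 0.6120 + 0.1873 + 0.03821 = 1.8375
  a^4/(4!(1-ρ)) = 0.1403/(24 × 0.8470) = 0.006902
  P₀ = 1/(1.8375 + 0.006902) = 0.5422
  Lq = P₀·a^4·ρ / (4!(1-ρ)²) = 0.5422 × 0.1403 × 0.1530 / (24 × 0.7174) = 0.0006760
  Wq_B = Lq/λ = 0.0006760/11.2 = 0.000060357
  W_B = Wq_B + 1/μ = 0.000060357 + 0.054645 = 0.05471

Since W_B = 0.05471 < W_A = 0.06289, Option B (multiple servers) has the shorter time in system.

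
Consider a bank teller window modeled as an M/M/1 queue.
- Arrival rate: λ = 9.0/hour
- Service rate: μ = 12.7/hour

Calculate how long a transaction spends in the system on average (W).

First, compute utilization: ρ = λ/μ = 9.0/12.7 = 0.7087
For M/M/1: W = 1/(μ-λ)
W = 1/(12.7-9.0) = 1/3.70
W = 0.2703 hours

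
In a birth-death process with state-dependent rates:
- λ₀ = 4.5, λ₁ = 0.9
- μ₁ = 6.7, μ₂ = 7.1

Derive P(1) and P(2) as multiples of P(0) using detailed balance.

Balance equations:
State 0: λ₀P₀ = μ₁P₁ → P₁ = (λ₀/μ₁)P₀ = (4.5/6.7)P₀ = 0.6716P₀
State 1: P₂ = (λ₀λ₁)/(μ₁μ₂)P₀ = (4.5×0.9)/(6.7×7.1)P₀ = 0.08514P₀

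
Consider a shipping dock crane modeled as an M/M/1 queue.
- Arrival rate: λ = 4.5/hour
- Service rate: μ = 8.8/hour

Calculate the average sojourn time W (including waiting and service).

First, compute utilization: ρ = λ/μ = 4.5/8.8 = 0.5114
For M/M/1: W = 1/(μ-λ)
W = 1/(8.8-4.5) = 1/4.30
W = 0.2326 hours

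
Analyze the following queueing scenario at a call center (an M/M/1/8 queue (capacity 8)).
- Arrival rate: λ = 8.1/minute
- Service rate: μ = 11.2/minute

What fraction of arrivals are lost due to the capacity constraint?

ρ = λ/μ = 8.1/11.2 = 0.72321
P₀ = (1-ρ)/(1-ρ^(K+1)) = (1-0.72321)/(1-0.72321^9) = 0.2768/0.9459 = 0.2926
P_K = P₀×ρ^K = 0.2926 × 0.72321^8 = 0.2926 × 0.07484 = 0.02190
Blocking probability = 2.19%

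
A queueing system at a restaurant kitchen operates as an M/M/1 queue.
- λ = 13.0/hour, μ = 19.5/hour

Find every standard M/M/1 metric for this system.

Step 1: ρ = λ/μ = 13.0/19.5 = 0.6667
Step 2: L = λ/(μ-λ) = 13.0/6.50 = 2.0000
Step 3: Lq = λ²/(μ(μ-λ)) = 169.00/(19.5×6.50) = 1.3333
Step 4: W = 1/(μ-λ) = 1/6.50 = 0.15385
Step 5: Wq = λ/(μ(μ-λ)) = 13.0/(19.5×6.50) = 0.1026
Step 6: P(0) = 1-ρ = 0.3333
Verify: L = λW = 13.0×0.15385 = 2.0000 ✔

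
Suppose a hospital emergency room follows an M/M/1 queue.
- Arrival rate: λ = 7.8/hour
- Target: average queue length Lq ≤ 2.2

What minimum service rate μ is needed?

For M/M/1: Lq = λ²/(μ(μ-λ))
Need Lq ≤ 2.2, i.e. μ(μ-λ) ≥ λ²/2.2
μ² - 7.8μ - 60.84/2.2 ≥ 0  →  μ² - 7.8μ - 27.65455 ≥ 0
Quadratic formula (positive root): μ = [λ + √(λ² + 4×27.65455)]/2
Discriminant: 60.84 + 4×27.65455 = 171.4582, √171.4582 = 13.0942
μ ≥ (7.8 + 13.0942)/2 = 10.4471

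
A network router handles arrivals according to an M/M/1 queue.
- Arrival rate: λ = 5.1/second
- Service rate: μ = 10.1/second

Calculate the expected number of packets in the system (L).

ρ = λ/μ = 5.1/10.1 = 0.5050
For M/M/1: L = λ/(μ-λ)
L = 5.1/(10.1-5.1) = 5.1/5.00
L = 1.0200 packets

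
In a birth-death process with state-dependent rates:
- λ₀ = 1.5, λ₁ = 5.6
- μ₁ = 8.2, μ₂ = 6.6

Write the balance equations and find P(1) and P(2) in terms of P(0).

Balance equations:
State 0: λ₀P₀ = μ₁P₁ → P₁ = (λ₀/μ₁)P₀ = (1.5/8.2)P₀ = 0.1829P₀
State 1: P₂ = (λ₀λ₁)/(μ₁μ₂)P₀ = (1.5×5.6)/(8.2×6.6)P₀ = 0.1552P₀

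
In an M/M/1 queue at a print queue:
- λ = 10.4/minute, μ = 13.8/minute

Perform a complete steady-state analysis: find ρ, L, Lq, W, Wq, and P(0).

Step 1: ρ = λ/μ = 10.4/13.8 = 0.7536
Step 2: L = λ/(μ-λ) = 10.4/3.40 = 3.0588
Step 3: Lq = λ²/(μ(μ-λ)) = 108.16/(13.8×3.40) = 2.3052
Step 4: W = 1/(μ-λ) = 1/3.40 = 0.29412
Step 5: Wq = λ/(μ(μ-λ)) = 10.4/(13.8×3.40) = 0.2217
Step 6: P(0) = 1-ρ = 0.2464
Verify: L = λW = 10.4×0.29412 = 3.0588 ✔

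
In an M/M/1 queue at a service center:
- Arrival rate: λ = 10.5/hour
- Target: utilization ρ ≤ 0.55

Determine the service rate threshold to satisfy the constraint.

ρ = λ/μ, so μ = λ/ρ
μ ≥ 10.5/0.55 = 19.0909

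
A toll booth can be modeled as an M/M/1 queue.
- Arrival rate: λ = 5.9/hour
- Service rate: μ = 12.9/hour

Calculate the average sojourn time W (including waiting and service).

First, compute utilization: ρ = λ/μ = 5.9/12.9 = 0.4574
For M/M/1: W = 1/(μ-λ)
W = 1/(12.9-5.9) = 1/7.00
W = 0.1429 hours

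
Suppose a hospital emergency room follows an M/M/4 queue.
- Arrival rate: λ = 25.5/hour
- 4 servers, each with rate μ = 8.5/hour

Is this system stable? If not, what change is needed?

Stability requires ρ = λ/(cμ) < 1
ρ = 25.5/(4 × 8.5) = 25.5/34.00 = 0.7500
Since 0.7500 < 1, the system is STABLE.
The servers are busy 75.00% of the time.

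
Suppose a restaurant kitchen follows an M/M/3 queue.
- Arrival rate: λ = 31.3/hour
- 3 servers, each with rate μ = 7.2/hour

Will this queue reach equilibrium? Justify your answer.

Stability requires ρ = λ/(cμ) < 1
ρ = 31.3/(3 × 7.2) = 31.3/21.60 = 1.4491
Since 1.4491 ≥ 1, the system is UNSTABLE.
Need c > λ/μ = 31.3/7.2 = 4.35.
Minimum servers needed: c = 5.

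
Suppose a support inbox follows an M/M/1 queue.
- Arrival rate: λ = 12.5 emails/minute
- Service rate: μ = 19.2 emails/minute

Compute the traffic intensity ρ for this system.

Server utilization: ρ = λ/μ
ρ = 12.5/19.2 = 0.6510
The server is busy 65.10% of the time.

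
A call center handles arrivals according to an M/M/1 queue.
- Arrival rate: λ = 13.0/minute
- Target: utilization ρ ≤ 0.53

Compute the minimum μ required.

ρ = λ/μ, so μ = λ/ρ
μ ≥ 13.0/0.53 = 24.5283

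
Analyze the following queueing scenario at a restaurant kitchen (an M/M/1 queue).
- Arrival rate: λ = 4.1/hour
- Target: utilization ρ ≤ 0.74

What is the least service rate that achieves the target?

ρ = λ/μ, so μ = λ/ρ
μ ≥ 4.1/0.74 = 5.5405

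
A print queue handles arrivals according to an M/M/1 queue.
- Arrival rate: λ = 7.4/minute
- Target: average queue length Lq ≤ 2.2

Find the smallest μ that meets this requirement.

For M/M/1: Lq = λ²/(μ(μ-λ))
Need Lq ≤ 2.2, i.e. μ(μ-λ) ≥ λ²/2.2
μ² - 7.4μ - 54.76/2.2 ≥ 0  →  μ² - 7.4μ - 24.8909 ≥ 0
Quadratic formula (positive root): μ = [λ + √(λ² + 4×24.8909)]/2
Discriminant: 54.76 + 4×24.8909 = 154.3236, √154.3236 = 12.4227
μ ≥ (7.4 + 12.4227)/2 = 9.9114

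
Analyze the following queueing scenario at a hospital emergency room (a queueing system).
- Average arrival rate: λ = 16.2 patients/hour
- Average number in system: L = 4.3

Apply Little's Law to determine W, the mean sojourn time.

Little's Law: L = λW, so W = L/λ
W = 4.3/16.2 = 0.2654 hours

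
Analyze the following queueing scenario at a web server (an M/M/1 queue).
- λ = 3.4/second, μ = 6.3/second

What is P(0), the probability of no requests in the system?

ρ = λ/μ = 3.4/6.3 = 0.5397
P(0) = 1 - ρ = 1 - 0.5397 = 0.4603
The server is idle 46.03% of the time.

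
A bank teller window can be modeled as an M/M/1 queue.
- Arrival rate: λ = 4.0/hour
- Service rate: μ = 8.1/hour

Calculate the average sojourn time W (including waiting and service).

First, compute utilization: ρ = λ/μ = 4.0/8.1 = 0.4938
For M/M/1: W = 1/(μ-λ)
W = 1/(8.1-4.0) = 1/4.10
W = 0.2439 hours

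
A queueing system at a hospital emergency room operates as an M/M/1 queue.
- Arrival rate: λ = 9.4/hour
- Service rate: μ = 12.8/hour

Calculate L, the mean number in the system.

ρ = λ/μ = 9.4/12.8 = 0.7344
For M/M/1: L = λ/(μ-λ)
L = 9.4/(12.8-9.4) = 9.4/3.40
L = 2.7647 patients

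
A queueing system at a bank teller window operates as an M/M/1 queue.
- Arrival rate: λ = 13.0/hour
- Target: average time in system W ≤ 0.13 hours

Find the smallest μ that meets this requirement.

For M/M/1: W = 1/(μ-λ)
Need W ≤ 0.13, so 1/(μ-λ) ≤ 0.13
μ - λ ≥ 1/0.13 = 7.6923
μ ≥ 13.0 + 7.6923 = 20.6923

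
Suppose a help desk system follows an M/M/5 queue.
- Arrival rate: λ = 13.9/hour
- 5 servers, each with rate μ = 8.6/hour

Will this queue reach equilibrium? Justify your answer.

Stability requires ρ = λ/(cμ) < 1
ρ = 13.9/(5 × 8.6) = 13.9/43.00 = 0.3233
Since 0.3233 < 1, the system is STABLE.
The servers are busy 32.33% of the time.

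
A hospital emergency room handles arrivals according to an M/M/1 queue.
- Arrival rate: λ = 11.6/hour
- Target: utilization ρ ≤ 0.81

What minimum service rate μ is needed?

ρ = λ/μ, so μ = λ/ρ
μ ≥ 11.6/0.81 = 14.3210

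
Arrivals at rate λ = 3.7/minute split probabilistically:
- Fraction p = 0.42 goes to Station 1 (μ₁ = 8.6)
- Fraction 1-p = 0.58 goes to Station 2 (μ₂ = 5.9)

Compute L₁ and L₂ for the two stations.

Effective rates: λ₁ = 3.7×0.42 = 1.554, λ₂ = 3.7×0.58 = 2.146
Station 1: ρ₁ = 1.554/8.6 = 0.1807, L₁ = ρ₁/(1-ρ₁) = 0.1807/(1-0.1807) = 0.2206
Station 2: ρ₂ = 2.146/5.9 = 0.36373, L₂ = ρ₂/(1-ρ₂) = 0.36373/(1-0.36373) = 0.5717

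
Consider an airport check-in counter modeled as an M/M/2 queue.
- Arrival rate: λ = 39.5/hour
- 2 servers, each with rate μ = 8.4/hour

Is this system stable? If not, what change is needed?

Stability requires ρ = λ/(cμ) < 1
ρ = 39.5/(2 × 8.4) = 39.5/16.80 = 2.3512
Since 2.3512 ≥ 1, the system is UNSTABLE.
Need c > λ/μ = 39.5/8.4 = 4.70.
Minimum servers needed: c = 5.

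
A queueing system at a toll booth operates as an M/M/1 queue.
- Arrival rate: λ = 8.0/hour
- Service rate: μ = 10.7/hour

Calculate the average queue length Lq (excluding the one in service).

ρ = λ/μ = 8.0/10.7 = 0.7477
For M/M/1: Lq = λ²/(μ(μ-λ))
Lq = 64.00/(10.7 × 2.70)
Lq = 2.2153 vehicles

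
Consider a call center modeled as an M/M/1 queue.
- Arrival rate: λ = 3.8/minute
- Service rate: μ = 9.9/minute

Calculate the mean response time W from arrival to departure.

First, compute utilization: ρ = λ/μ = 3.8/9.9 = 0.3838
For M/M/1: W = 1/(μ-λ)
W = 1/(9.9-3.8) = 1/6.10
W = 0.1639 minutes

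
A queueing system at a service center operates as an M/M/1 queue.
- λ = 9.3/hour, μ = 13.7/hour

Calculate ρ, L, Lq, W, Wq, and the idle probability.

Step 1: ρ = λ/μ = 9.3/13.7 = 0.6788
Step 2: L = λ/(μ-λ) = 9.3/4.40 = 2.1136
Step 3: Lq = λ²/(μ(μ-λ)) = 86.49/(13.7×4.40) = 1.4348
Step 4: W = 1/(μ-λ) = 1/4.40 = 0.22727
Step 5: Wq = λ/(μ(μ-λ)) = 9.3/(13.7×4.40) = 0.1543
Step 6: P(0) = 1-ρ = 0.3212
Verify: L = λW = 9.3×0.22727 = 2.1136 ✔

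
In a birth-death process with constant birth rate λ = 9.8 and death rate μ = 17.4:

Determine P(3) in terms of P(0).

For constant rates: P(n)/P(0) = (λ/μ)^n
P(3)/P(0) = (9.8/17.4)^3 = 0.56322^3 = 0.1787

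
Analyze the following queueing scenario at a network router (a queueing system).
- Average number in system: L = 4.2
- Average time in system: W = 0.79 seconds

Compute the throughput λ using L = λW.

Little's Law: L = λW, so λ = L/W
λ = 4.2/0.79 = 5.3165 packets/second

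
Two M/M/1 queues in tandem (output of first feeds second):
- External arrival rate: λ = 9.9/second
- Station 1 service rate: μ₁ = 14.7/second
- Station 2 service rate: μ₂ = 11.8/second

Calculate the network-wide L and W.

By Jackson's theorem, each station behaves as independent M/M/1.
Station 1: ρ₁ = 9.9/14.7 = 0.6735, L₁ = ρ₁/(1-ρ₁) = λ/(μ₁-λ) = 9.9/4.80 = 2.0625
Station 2: ρ₂ = 9.9/11.8 = 0.8390, L₂ = ρ₂/(1-ρ₂) = λ/(μ₂-λ) = 9.9/1.90 = 5.2105
Total: L = L₁ + L₂ = 2.0625 + 5.2105 = 7.2730
W = L/λ = 7.2730/9.9 = 0.7346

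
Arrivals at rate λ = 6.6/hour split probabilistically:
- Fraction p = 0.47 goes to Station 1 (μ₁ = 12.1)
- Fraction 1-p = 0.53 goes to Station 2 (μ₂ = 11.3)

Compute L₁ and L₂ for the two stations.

Effective rates: λ₁ = 6.6×0.47 = 3.102, λ₂ = 6.6×0.53 = 3.498
Station 1: ρ₁ = 3.102/12.1 = 0.25636, L₁ = ρ₁/(1-ρ₁) = 0.25636/(1-0.25636) = 0.3447
Station 2: ρ₂ = 3.498/11.3 = 0.309558, L₂ = ρ₂/(1-ρ₂) = 0.309558/(1-0.309558) = 0.4483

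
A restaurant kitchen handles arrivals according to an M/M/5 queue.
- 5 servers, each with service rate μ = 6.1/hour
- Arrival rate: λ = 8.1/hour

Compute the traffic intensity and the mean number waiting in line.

Traffic intensity: ρ = λ/(cμ) = 8.1/(5×6.1) = 0.2656
Since ρ = 0.2656 < 1, system is stable.
Offered load a = λ/μ = cρ = 8.1/6.1 = 1.3279
P₀ = [ Σₙ₌₀^4 aⁿ/n! + a^5/(5!(1-ρ)) ]⁻¹
Σ = a^0/0! + a^1/1! + a^2/2! + a^3/3! + a^4/4! = 1.0000 + 1.3279 + 0.88162 + 0.39022 + 0.12954 = 3.7293
a^5/(5!(1-ρ)) = 4.1283/(120 × 0.7344) = 0.04684
P₀ = 1/(3.7293 + 0.04684) = 0.2648
Lq = P₀·a^5·ρ / (5!(1-ρ)²) = 0.2648 × 4.1283 × 0.2656 / (120 × 0.5394) = 0.004486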